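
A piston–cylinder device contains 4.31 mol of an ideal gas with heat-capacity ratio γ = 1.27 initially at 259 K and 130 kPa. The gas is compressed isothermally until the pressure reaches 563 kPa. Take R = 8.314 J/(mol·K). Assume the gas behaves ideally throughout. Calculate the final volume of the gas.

16.5 L

V₁ = nRT₁/P₁ = 4.31×8.314×259/130 = 71.4 L.
Isothermal: T stays 259 K; PV = const ⇒ V₂ = 16.5 L, P₂ = 563 kPa.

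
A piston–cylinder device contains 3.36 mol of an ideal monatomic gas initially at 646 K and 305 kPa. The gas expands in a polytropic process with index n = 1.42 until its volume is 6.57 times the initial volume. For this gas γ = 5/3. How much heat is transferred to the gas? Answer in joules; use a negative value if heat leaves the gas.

8690 J

V₁ = nRT₁/P₁ = 3.36×8.314×646/305 = 59.2 L.
Polytropic n=1.42: T₂ = T₁(V₁/V₂)^(n−1) = 646×(0.152)^0.42 = 293 K; P₂ = P₁(V₁/V₂)^n = 21.1 kPa.
W = (P₁V₁−P₂V₂)/(n−1) = (305×59.2−21.1×389)/0.42 = 23500 J.
ΔU = nCvΔT = 3.36×12.5×(293−646) = -14800 J.
Q = ΔU + W = 8690 J.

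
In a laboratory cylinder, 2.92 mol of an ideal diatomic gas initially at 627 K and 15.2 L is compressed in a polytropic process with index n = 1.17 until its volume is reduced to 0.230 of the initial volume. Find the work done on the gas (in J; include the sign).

25400 J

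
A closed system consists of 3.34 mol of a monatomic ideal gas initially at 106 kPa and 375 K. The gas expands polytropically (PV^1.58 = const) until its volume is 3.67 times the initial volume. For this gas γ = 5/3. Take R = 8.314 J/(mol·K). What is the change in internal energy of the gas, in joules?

-8270 J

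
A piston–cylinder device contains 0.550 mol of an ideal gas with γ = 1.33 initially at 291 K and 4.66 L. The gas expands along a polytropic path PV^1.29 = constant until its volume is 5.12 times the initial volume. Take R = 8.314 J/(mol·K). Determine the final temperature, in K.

P₁ = nRT₁/V₁ = 0.550×8.314×291/4.66 = 286 kPa.
Polytropic n=1.29: T₂ = T₁(V₁/V₂)^(n−1) = 291×(0.195)^0.29 = 181 K; P₂ = P₁(V₁/V₂)^n = 34.7 kPa.

181 K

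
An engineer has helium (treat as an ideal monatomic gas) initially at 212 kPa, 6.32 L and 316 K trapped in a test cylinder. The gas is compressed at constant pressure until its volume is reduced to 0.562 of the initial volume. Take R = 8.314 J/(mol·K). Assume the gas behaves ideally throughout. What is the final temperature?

178 K

Isobaric: P stays 212 kPa; V/T = const ⇒ T₂ = 178 K, V₂ = 3.55 L.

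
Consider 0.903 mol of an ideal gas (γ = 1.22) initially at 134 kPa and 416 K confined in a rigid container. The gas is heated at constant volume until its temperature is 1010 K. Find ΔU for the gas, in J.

20300 J

V₁ = nRT₁/P₁ = 0.903×8.314×416/134 = 23.3 L.
Isochoric: V stays 23.3 L; P/T = const ⇒ T₂ = 1010 K, P₂ = 325 kPa.
For an ideal gas ΔU = nCvΔT with Cv = R/(γ−1) = 37.8 J/(mol·K).
ΔU = 0.903×37.8×(1010−416) = 20300 J.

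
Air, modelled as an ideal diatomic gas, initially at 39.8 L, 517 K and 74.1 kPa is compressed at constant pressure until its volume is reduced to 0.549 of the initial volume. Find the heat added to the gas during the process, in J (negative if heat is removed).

-4660 J

n = P₁V₁/(RT₁) = 74.1×39.8/(8.314×517) = 0.686 mol.
Isobaric: P stays 74.1 kPa; V/T = const ⇒ T₂ = 284 K, V₂ = 21.9 L.
W = PΔV = 74.1×(21.9−39.8) kPa·L = -1330 J.
ΔU = nCvΔT = 0.686×20.8×(284−517) = -3330 J.
Q = ΔU + W = nCpΔT = -4660 J.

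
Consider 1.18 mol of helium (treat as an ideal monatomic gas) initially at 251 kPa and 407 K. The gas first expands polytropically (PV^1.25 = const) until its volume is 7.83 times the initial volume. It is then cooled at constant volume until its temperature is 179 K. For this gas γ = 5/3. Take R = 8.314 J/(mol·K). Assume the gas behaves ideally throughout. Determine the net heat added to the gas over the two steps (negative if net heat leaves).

V₁ = nRT₁/P₁ = 1.18×8.314×407/251 = 15.9 L.
Step 1 — Polytropic n=1.25: T₂ = T₁(V₁/V₂)^(n−1) = 407×(0.128)^0.25 = 243 K; P₂ = P₁(V₁/V₂)^n = 19.2 kPa.
W = (P₁V₁−P₂V₂)/(n−1) = (251×15.9−19.2×125)/0.25 = 6420 J.
ΔU = nCvΔT = 1.18×12.5×(243−407) = -2410 J.
Q = ΔU + W = 4010 J.
State after step 1: P = 19.2 kPa, V = 125 L, T = 243 K.
Step 2 — Isochoric: V stays 125 L; P/T = const ⇒ T₂ = 179 K, P₂ = 14.1 kPa.
W = 0 (no volume change).
ΔU = nCvΔT = 1.18×12.5×(179−243) = -946 J.
Q = ΔU = -946 J.
Net over both steps: W = 6420 J, Q = 3070 J, ΔU = -3360 J.

3070 J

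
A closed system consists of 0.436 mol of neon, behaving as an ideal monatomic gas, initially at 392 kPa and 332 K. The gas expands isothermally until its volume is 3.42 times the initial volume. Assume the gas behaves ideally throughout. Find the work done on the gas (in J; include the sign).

V₁ = nRT₁/P₁ = 0.436×8.314×332/392 = 3.07 L.
Isothermal: T stays 332 K; PV = const ⇒ V₂ = 10.5 L, P₂ = 115 kPa.
W = nRT ln(V₂/V₁) = 0.436×8.314×332×ln(3.42) = 1480 J.
Work done on the gas = −W_by = -1480 J.

-1480 J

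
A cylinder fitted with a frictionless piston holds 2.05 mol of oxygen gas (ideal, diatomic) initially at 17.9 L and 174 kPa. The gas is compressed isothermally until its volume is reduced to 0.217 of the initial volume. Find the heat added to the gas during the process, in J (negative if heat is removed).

T₁ = P₁V₁/(nR) = 174×17.9/(2.05×8.314) = 183 K.
Isothermal: T stays 183 K; PV = const ⇒ V₂ = 3.88 L, P₂ = 802 kPa.
ΔU = 0 (ideal gas, T constant).
W = nRT ln(V₂/V₁) = 2.05×8.314×183×ln(0.217) = -4760 J.
Q = ΔU + W = -4760 J.

-4760 J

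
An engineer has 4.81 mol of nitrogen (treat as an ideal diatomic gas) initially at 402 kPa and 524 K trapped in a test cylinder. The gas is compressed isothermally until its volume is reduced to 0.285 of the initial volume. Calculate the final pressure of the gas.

1410 kPa

V₁ = nRT₁/P₁ = 4.81×8.314×524/402 = 52.1 L.
Isothermal: T stays 524 K; PV = const ⇒ V₂ = 14.9 L, P₂ = 1410 kPa.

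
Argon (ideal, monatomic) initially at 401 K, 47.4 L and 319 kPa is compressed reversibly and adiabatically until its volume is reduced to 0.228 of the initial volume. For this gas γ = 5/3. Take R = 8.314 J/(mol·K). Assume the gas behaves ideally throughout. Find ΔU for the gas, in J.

n = P₁V₁/(RT₁) = 319×47.4/(8.314×401) = 4.54 mol.
Adiabatic: TV^(γ−1) = const ⇒ T₂ = 401×(4.39)^0.667 = 1070 K; PV^γ = const ⇒ P₂ = 3750 kPa.
For an ideal gas ΔU = nCvΔT with Cv = (3/2)R = 12.5 J/(mol·K).
ΔU = 4.54×12.5×(1070−401) = 38100 J.

38100 J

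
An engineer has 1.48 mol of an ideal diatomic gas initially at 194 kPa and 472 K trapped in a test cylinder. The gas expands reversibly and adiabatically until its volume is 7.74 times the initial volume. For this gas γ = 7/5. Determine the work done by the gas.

V₁ = nRT₁/P₁ = 1.48×8.314×472/194 = 29.9 L.
Adiabatic: TV^(γ−1) = const ⇒ T₂ = 472×(0.129)^0.400 = 208 K; PV^γ = const ⇒ P₂ = 11.1 kPa.
ΔU = nCvΔT = 1.48×20.8×(208−472) = -8120 J.
Q = 0 for an adiabatic process, so W = −ΔU = 8120 J.

8120 J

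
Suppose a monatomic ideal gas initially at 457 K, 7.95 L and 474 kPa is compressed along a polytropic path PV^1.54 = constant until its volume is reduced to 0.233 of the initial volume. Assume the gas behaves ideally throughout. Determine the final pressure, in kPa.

Polytropic n=1.54: T₂ = T₁(V₁/V₂)^(n−1) = 457×(4.29)^0.54 = 1000 K; P₂ = P₁(V₁/V₂)^n = 4470 kPa.

4470 kPa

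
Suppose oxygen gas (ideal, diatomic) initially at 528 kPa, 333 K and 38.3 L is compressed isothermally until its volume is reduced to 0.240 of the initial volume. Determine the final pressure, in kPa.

Isothermal: T stays 333 K; PV = const ⇒ V₂ = 9.19 L, P₂ = 2200 kPa.

2200 kPa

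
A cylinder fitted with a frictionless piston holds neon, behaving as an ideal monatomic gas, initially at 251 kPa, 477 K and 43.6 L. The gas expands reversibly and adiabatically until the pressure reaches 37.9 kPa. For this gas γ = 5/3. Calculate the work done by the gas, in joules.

8710 J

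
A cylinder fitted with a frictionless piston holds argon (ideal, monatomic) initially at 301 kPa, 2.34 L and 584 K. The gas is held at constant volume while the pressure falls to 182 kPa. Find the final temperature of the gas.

353 K

Isochoric: V stays 2.34 L; P/T = const ⇒ T₂ = 353 K, P₂ = 182 kPa.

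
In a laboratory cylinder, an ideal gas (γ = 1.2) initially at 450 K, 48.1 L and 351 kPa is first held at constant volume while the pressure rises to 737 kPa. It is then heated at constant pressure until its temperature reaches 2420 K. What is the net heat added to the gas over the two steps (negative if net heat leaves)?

n = P₁V₁/(RT₁) = 351×48.1/(8.314×450) = 4.51 mol.
Step 1 — Isochoric: V stays 48.1 L; P/T = const ⇒ T₂ = 945 K, P₂ = 737 kPa.
W = 0 (no volume change).
ΔU = nCvΔT = 4.51×41.6×(945−450) = 92800 J.
Q = ΔU = 92800 J.
State after step 1: P = 737 kPa, V = 48.1 L, T = 945 K.
Step 2 — Isobaric: P stays 737 kPa; V/T = const ⇒ T₂ = 2420 K, V₂ = 123 L.
W = PΔV = 737×(123−48.1) kPa·L = 55300 J.
ΔU = nCvΔT = 4.51×41.6×(2420−945) = 277000 J.
Q = ΔU + W = nCpΔT = 332000 J.
Net over both steps: W = 55300 J, Q = 425000 J, ΔU = 370000 J.

425000 J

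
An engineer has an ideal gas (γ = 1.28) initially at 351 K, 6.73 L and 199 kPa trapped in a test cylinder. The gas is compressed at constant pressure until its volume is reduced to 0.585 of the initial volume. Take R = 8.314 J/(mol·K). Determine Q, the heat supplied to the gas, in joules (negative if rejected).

n = P₁V₁/(RT₁) = 199×6.73/(8.314×351) = 0.459 mol.
Isobaric: P stays 199 kPa; V/T = const ⇒ T₂ = 205 K, V₂ = 3.94 L.
W = PΔV = 199×(3.94−6.73) kPa·L = -556 J.
ΔU = nCvΔT = 0.459×29.7×(205−351) = -1980 J.
Q = ΔU + W = nCpΔT = -2540 J.

-2540 J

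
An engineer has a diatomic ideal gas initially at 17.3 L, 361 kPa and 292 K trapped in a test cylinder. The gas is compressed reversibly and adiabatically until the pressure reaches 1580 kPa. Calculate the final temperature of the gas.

445 K

Adiabatic: T₂/T₁ = (P₂/P₁)^((γ−1)/γ) ⇒ T₂ = 292×(4.38)^0.286 = 445 K; V₂ = 6.03 L.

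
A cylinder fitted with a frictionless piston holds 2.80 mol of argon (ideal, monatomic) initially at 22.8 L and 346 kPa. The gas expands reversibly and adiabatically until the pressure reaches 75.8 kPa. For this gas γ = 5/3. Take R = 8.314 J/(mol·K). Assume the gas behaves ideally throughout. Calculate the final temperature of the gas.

185 K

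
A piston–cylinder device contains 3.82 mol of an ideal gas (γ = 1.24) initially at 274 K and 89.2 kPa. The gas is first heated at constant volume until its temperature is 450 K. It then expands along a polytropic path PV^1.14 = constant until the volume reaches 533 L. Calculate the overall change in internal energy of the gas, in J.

V₁ = nRT₁/P₁ = 3.82×8.314×274/89.2 = 97.6 L.
Step 1 — Isochoric: V stays 97.6 L; P/T = const ⇒ T₂ = 450 K, P₂ = 146 kPa.
W = 0 (no volume change).
ΔU = nCvΔT = 3.82×34.6×(450−274) = 23300 J.
Q = ΔU = 23300 J.
State after step 1: P = 146 kPa, V = 97.6 L, T = 450 K.
Step 2 — Polytropic n=1.14: T₂ = T₁(V₁/V₂)^(n−1) = 450×(0.183)^0.14 = 355 K; P₂ = P₁(V₁/V₂)^n = 21.1 kPa.
W = (P₁V₁−P₂V₂)/(n−1) = (146×97.6−21.1×533)/0.14 = 21600 J.
ΔU = nCvΔT = 3.82×34.6×(355−450) = -12600 J.
Q = ΔU + W = 9000 J.
Net over both steps: W = 21600 J, Q = 32300 J, ΔU = 10700 J.

10700 J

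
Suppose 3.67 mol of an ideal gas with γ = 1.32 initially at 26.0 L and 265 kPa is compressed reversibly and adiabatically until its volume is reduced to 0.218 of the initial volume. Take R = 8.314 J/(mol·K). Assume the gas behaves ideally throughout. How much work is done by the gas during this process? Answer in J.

-13500 J

T₁ = P₁V₁/(nR) = 265×26.0/(3.67×8.314) = 226 K.
Adiabatic: TV^(γ−1) = const ⇒ T₂ = 226×(4.59)^0.320 = 368 K; PV^γ = const ⇒ P₂ = 1980 kPa.
ΔU = nCvΔT = 3.67×26.0×(368−226) = 13500 J.
Q = 0 for an adiabatic process, so W = −ΔU = -13500 J.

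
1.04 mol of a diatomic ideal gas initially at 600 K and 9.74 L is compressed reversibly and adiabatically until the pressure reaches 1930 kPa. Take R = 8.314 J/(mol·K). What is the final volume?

P₁ = nRT₁/V₁ = 1.04×8.314×600/9.74 = 533 kPa.
Adiabatic: T₂/T₁ = (P₂/P₁)^((γ−1)/γ) ⇒ T₂ = 600×(3.62)^0.286 = 867 K; V₂ = 3.88 L.

3.88 L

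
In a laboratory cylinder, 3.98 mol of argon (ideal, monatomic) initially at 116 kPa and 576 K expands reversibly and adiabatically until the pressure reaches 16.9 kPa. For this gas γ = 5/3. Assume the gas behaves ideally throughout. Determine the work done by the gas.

15400 J

V₁ = nRT₁/P₁ = 3.98×8.314×576/116 = 164 L.
Adiabatic: T₂/T₁ = (P₂/P₁)^((γ−1)/γ) ⇒ T₂ = 576×(0.146)^0.400 = 267 K; V₂ = 522 L.
ΔU = nCvΔT = 3.98×12.5×(267−576) = -15400 J.
Q = 0 for an adiabatic process, so W = −ΔU = 15400 J.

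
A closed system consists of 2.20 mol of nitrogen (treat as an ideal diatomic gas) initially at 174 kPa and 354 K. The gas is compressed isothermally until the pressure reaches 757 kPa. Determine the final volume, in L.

8.55 L

V₁ = nRT₁/P₁ = 2.20×8.314×354/174 = 37.2 L.
Isothermal: T stays 354 K; PV = const ⇒ V₂ = 8.55 L, P₂ = 757 kPa.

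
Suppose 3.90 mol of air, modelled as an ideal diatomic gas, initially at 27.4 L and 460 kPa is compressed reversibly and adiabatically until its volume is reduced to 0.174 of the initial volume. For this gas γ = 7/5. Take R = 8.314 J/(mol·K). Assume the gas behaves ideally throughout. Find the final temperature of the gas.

T₁ = P₁V₁/(nR) = 460×27.4/(3.90×8.314) = 389 K.
Adiabatic: TV^(γ−1) = const ⇒ T₂ = 389×(5.75)^0.400 = 782 K; PV^γ = const ⇒ P₂ = 5320 kPa.

782 K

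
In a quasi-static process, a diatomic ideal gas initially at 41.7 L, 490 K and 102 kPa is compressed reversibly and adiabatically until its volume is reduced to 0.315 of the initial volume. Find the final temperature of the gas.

Adiabatic: TV^(γ−1) = const ⇒ T₂ = 490×(3.17)^0.400 = 778 K; PV^γ = const ⇒ P₂ = 514 kPa.

778 K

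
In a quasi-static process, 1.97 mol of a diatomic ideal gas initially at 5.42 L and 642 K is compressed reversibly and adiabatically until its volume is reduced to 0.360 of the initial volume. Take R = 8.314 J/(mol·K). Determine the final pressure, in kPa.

P₁ = nRT₁/V₁ = 1.97×8.314×642/5.42 = 1940 kPa.
Adiabatic: TV^(γ−1) = const ⇒ T₂ = 642×(2.78)^0.400 = 966 K; PV^γ = const ⇒ P₂ = 8110 kPa.

8110 kPa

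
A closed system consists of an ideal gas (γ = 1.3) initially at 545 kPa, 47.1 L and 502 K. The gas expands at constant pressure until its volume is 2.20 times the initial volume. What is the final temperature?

1100 K

Isobaric: P stays 545 kPa; V/T = const ⇒ T₂ = 1100 K, V₂ = 104 L.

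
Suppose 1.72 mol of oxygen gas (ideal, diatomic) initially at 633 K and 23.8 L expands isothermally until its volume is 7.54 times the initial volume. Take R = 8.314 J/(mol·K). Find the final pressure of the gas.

50.4 kPa

P₁ = nRT₁/V₁ = 1.72×8.314×633/23.8 = 380 kPa.
Isothermal: T stays 633 K; PV = const ⇒ V₂ = 179 L, P₂ = 50.4 kPa.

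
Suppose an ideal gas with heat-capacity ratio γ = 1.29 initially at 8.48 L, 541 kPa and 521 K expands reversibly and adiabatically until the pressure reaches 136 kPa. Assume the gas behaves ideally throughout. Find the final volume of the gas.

Adiabatic: T₂/T₁ = (P₂/P₁)^((γ−1)/γ) ⇒ T₂ = 521×(0.251)^0.225 = 382 K; V₂ = 24.7 L.

24.7 L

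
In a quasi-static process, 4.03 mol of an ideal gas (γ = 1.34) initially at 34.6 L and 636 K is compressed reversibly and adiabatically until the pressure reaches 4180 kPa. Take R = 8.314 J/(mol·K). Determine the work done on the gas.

39200 J

P₁ = nRT₁/V₁ = 4.03×8.314×636/34.6 = 616 kPa.
Adiabatic: T₂/T₁ = (P₂/P₁)^((γ−1)/γ) ⇒ T₂ = 636×(6.79)^0.254 = 1030 K; V₂ = 8.29 L.
ΔU = nCvΔT = 4.03×24.5×(1030−636) = 39200 J.
Q = 0 for an adiabatic process, so W = −ΔU = -39200 J.
Work done on the gas = −W_by = 39200 J.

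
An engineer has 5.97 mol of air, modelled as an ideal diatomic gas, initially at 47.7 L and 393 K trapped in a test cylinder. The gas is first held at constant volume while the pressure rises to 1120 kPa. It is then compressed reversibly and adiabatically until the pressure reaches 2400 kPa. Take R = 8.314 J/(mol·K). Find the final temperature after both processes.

1340 K

P₁ = nRT₁/V₁ = 5.97×8.314×393/47.7 = 409 kPa.
Step 1 — Isochoric: V stays 47.7 L; P/T = const ⇒ T₂ = 1080 K, P₂ = 1120 kPa.
W = 0 (no volume change).
ΔU = nCvΔT = 5.97×20.8×(1080−393) = 84800 J.
Q = ΔU = 84800 J.
State after step 1: P = 1120 kPa, V = 47.7 L, T = 1080 K.
Step 2 — Adiabatic: T₂/T₁ = (P₂/P₁)^((γ−1)/γ) ⇒ T₂ = 1080×(2.14)^0.286 = 1340 K; V₂ = 27.7 L.
ΔU = nCvΔT = 5.97×20.8×(1340−1080) = 32500 J.
Q = 0 for an adiabatic process, so W = −ΔU = -32500 J.
Net over both steps: W = -32500 J, Q = 84800 J, ΔU = 117000 J.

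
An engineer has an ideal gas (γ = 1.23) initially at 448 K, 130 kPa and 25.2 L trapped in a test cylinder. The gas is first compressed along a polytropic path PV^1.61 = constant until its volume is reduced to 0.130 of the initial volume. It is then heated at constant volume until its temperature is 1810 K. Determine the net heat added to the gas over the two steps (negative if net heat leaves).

n = P₁V₁/(RT₁) = 130×25.2/(8.314×448) = 0.880 mol.
Step 1 — Polytropic n=1.61: T₂ = T₁(V₁/V₂)^(n−1) = 448×(7.69)^0.61 = 1560 K; P₂ = P₁(V₁/V₂)^n = 3470 kPa.
W = (P₁V₁−P₂V₂)/(n−1) = (130×25.2−3470×3.28)/0.61 = -13300 J.
ΔU = nCvΔT = 0.880×36.1×(1560−448) = 35200 J.
Q = ΔU + W = 21900 J.
State after step 1: P = 3470 kPa, V = 3.28 L, T = 1560 K.
Step 2 — Isochoric: V stays 3.28 L; P/T = const ⇒ T₂ = 1810 K, P₂ = 4040 kPa.
W = 0 (no volume change).
ΔU = nCvΔT = 0.880×36.1×(1810−1560) = 8100 J.
Q = ΔU = 8100 J.
Net over both steps: W = -13300 J, Q = 30000 J, ΔU = 43300 J.

30000 J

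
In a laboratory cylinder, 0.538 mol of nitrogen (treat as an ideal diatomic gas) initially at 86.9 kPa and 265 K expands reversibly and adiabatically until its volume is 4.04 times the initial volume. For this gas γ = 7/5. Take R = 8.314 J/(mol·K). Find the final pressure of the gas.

V₁ = nRT₁/P₁ = 0.538×8.314×265/86.9 = 13.6 L.
Adiabatic: TV^(γ−1) = const ⇒ T₂ = 265×(0.248)^0.400 = 152 K; PV^γ = const ⇒ P₂ = 12.3 kPa.

12.3 kPa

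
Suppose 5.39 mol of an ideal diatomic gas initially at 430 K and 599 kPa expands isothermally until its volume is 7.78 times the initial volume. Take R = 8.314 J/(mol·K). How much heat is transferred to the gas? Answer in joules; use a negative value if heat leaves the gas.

39500 J

V₁ = nRT₁/P₁ = 5.39×8.314×430/599 = 32.2 L.
Isothermal: T stays 430 K; PV = const ⇒ V₂ = 250 L, P₂ = 77.0 kPa.
ΔU = 0 (ideal gas, T constant).
W = nRT ln(V₂/V₁) = 5.39×8.314×430×ln(7.78) = 39500 J.
Q = ΔU + W = 39500 J.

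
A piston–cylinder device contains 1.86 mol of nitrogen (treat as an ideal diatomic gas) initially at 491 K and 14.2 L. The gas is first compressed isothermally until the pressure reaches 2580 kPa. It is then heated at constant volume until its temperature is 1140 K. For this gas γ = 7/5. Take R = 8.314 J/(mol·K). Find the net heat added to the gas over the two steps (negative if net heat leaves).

P₁ = nRT₁/V₁ = 1.86×8.314×491/14.2 = 535 kPa.
Step 1 — Isothermal: T stays 491 K; PV = const ⇒ V₂ = 2.94 L, P₂ = 2580 kPa.
ΔU = 0 (ideal gas, T constant).
W = nRT ln(V₂/V₁) = 1.86×8.314×491×ln(0.207) = -11900 J.
Q = ΔU + W = -11900 J.
State after step 1: P = 2580 kPa, V = 2.94 L, T = 491 K.
Step 2 — Isochoric: V stays 2.94 L; P/T = const ⇒ T₂ = 1140 K, P₂ = 5990 kPa.
W = 0 (no volume change).
ΔU = nCvΔT = 1.86×20.8×(1140−491) = 25100 J.
Q = ΔU = 25100 J.
Net over both steps: W = -11900 J, Q = 13100 J, ΔU = 25100 J.

13100 J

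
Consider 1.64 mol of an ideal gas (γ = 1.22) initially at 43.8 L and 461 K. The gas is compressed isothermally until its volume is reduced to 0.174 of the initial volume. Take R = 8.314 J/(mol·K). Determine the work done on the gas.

11000 J

P₁ = nRT₁/V₁ = 1.64×8.314×461/43.8 = 144 kPa.
Isothermal: T stays 461 K; PV = const ⇒ V₂ = 7.62 L, P₂ = 825 kPa.
W = nRT ln(V₂/V₁) = 1.64×8.314×461×ln(0.174) = -11000 J.
Work done on the gas = −W_by = 11000 J.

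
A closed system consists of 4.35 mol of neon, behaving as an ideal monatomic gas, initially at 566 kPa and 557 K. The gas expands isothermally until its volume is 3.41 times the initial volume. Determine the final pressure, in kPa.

166 kPa

V₁ = nRT₁/P₁ = 4.35×8.314×557/566 = 35.6 L.
Isothermal: T stays 557 K; PV = const ⇒ V₂ = 121 L, P₂ = 166 kPa.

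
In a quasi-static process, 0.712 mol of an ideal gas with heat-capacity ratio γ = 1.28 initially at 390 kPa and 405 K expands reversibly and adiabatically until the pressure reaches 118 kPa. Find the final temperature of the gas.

V₁ = nRT₁/P₁ = 0.712×8.314×405/390 = 6.15 L.
Adiabatic: T₂/T₁ = (P₂/P₁)^((γ−1)/γ) ⇒ T₂ = 405×(0.303)^0.219 = 312 K; V₂ = 15.6 L.

312 K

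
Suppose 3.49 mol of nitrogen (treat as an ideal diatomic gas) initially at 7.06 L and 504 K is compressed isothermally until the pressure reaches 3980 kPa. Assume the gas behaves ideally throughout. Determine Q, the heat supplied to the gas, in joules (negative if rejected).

-9550 J

P₁ = nRT₁/V₁ = 3.49×8.314×504/7.06 = 2070 kPa.
Isothermal: T stays 504 K; PV = const ⇒ V₂ = 3.67 L, P₂ = 3980 kPa.
ΔU = 0 (ideal gas, T constant).
W = nRT ln(V₂/V₁) = 3.49×8.314×504×ln(0.520) = -9550 J.
Q = ΔU + W = -9550 J.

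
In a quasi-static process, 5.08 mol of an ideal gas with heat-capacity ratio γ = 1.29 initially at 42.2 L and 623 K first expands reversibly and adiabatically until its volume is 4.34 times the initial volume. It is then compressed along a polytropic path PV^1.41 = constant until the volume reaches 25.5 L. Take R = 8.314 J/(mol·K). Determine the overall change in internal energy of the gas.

42300 J

P₁ = nRT₁/V₁ = 5.08×8.314×623/42.2 = 624 kPa.
Step 1 — Adiabatic: TV^(γ−1) = const ⇒ T₂ = 623×(0.230)^0.290 = 407 K; PV^γ = const ⇒ P₂ = 93.9 kPa.
ΔU = nCvΔT = 5.08×28.7×(407−623) = -31500 J.
Q = 0 for an adiabatic process, so W = −ΔU = 31500 J.
State after step 1: P = 93.9 kPa, V = 183 L, T = 407 K.
Step 2 — Polytropic n=1.41: T₂ = T₁(V₁/V₂)^(n−1) = 407×(7.18)^0.41 = 913 K; P₂ = P₁(V₁/V₂)^n = 1510 kPa.
W = (P₁V₁−P₂V₂)/(n−1) = (93.9×183−1510×25.5)/0.41 = -52200 J.
ΔU = nCvΔT = 5.08×28.7×(913−407) = 73800 J.
Q = ΔU + W = 21600 J.
Net over both steps: W = -20700 J, Q = 21600 J, ΔU = 42300 J.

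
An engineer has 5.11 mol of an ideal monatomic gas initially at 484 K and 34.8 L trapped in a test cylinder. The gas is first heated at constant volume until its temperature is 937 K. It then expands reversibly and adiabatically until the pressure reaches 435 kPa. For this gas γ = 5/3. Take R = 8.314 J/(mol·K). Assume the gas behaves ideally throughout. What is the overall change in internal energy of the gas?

9720 J

P₁ = nRT₁/V₁ = 5.11×8.314×484/34.8 = 591 kPa.
Step 1 — Isochoric: V stays 34.8 L; P/T = const ⇒ T₂ = 937 K, P₂ = 1140 kPa.
W = 0 (no volume change).
ΔU = nCvΔT = 5.11×12.5×(937−484) = 28900 J.
Q = ΔU = 28900 J.
State after step 1: P = 1140 kPa, V = 34.8 L, T = 937 K.
Step 2 — Adiabatic: T₂/T₁ = (P₂/P₁)^((γ−1)/γ) ⇒ T₂ = 937×(0.380)^0.400 = 636 K; V₂ = 62.2 L.
ΔU = nCvΔT = 5.11×12.5×(636−937) = -19200 J.
Q = 0 for an adiabatic process, so W = −ΔU = 19200 J.
Net over both steps: W = 19200 J, Q = 28900 J, ΔU = 9720 J.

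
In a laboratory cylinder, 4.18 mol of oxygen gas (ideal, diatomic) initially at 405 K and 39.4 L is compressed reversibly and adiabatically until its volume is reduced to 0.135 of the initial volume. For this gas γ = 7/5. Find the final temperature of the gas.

902 K

P₁ = nRT₁/V₁ = 4.18×8.314×405/39.4 = 357 kPa.
Adiabatic: TV^(γ−1) = const ⇒ T₂ = 405×(7.41)^0.400 = 902 K; PV^γ = const ⇒ P₂ = 5890 kPa.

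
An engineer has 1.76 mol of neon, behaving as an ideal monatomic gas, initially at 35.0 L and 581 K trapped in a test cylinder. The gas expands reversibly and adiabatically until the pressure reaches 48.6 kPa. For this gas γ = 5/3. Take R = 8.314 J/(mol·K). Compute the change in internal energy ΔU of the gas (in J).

-6050 J

P₁ = nRT₁/V₁ = 1.76×8.314×581/35.0 = 243 kPa.
Adiabatic: T₂/T₁ = (P₂/P₁)^((γ−1)/γ) ⇒ T₂ = 581×(0.200)^0.400 = 305 K; V₂ = 91.9 L.
For an ideal gas ΔU = nCvΔT with Cv = (3/2)R = 12.5 J/(mol·K).
ΔU = 1.76×12.5×(305−581) = -6050 J.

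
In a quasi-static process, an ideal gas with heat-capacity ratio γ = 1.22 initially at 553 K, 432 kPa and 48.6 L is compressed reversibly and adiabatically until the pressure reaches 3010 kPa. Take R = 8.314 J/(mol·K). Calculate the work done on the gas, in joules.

n = P₁V₁/(RT₁) = 432×48.6/(8.314×553) = 4.57 mol.
Adiabatic: T₂/T₁ = (P₂/P₁)^((γ−1)/γ) ⇒ T₂ = 553×(6.97)^0.180 = 785 K; V₂ = 9.90 L.
ΔU = nCvΔT = 4.57×37.8×(785−553) = 40000 J.
Q = 0 for an adiabatic process, so W = −ΔU = -40000 J.
Work done on the gas = −W_by = 40000 J.

40000 J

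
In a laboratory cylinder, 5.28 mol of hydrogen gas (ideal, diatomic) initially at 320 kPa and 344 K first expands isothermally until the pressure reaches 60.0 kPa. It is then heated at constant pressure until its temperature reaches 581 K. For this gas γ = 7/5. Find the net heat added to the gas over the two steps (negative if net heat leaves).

61700 J

V₁ = nRT₁/P₁ = 5.28×8.314×344/320 = 47.2 L.
Step 1 — Isothermal: T stays 344 K; PV = const ⇒ V₂ = 252 L, P₂ = 60.0 kPa.
ΔU = 0 (ideal gas, T constant).
W = nRT ln(V₂/V₁) = 5.28×8.314×344×ln(5.33) = 25300 J.
Q = ΔU + W = 25300 J.
State after step 1: P = 60.0 kPa, V = 252 L, T = 344 K.
Step 2 — Isobaric: P stays 60.0 kPa; V/T = const ⇒ T₂ = 581 K, V₂ = 425 L.
W = PΔV = 60.0×(425−252) kPa·L = 10400 J.
ΔU = nCvΔT = 5.28×20.8×(581−344) = 26000 J.
Q = ΔU + W = nCpΔT = 36400 J.
Net over both steps: W = 35700 J, Q = 61700 J, ΔU = 26000 J.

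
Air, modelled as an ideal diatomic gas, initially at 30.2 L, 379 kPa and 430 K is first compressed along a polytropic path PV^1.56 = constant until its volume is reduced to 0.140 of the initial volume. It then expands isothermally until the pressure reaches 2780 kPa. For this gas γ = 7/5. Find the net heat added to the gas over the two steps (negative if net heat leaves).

n = P₁V₁/(RT₁) = 379×30.2/(8.314×430) = 3.20 mol.
Step 1 — Polytropic n=1.56: T₂ = T₁(V₁/V₂)^(n−1) = 430×(7.14)^0.56 = 1290 K; P₂ = P₁(V₁/V₂)^n = 8140 kPa.
W = (P₁V₁−P₂V₂)/(n−1) = (379×30.2−8140×4.23)/0.56 = -41000 J.
ΔU = nCvΔT = 3.20×20.8×(1290−430) = 57400 J.
Q = ΔU + W = 16400 J.
State after step 1: P = 8140 kPa, V = 4.23 L, T = 1290 K.
Step 2 — Isothermal: T stays 1290 K; PV = const ⇒ V₂ = 12.4 L, P₂ = 2780 kPa.
ΔU = 0 (ideal gas, T constant).
W = nRT ln(V₂/V₁) = 3.20×8.314×1290×ln(2.93) = 37000 J.
Q = ΔU + W = 37000 J.
Net over both steps: W = -4040 J, Q = 53400 J, ΔU = 57400 J.

53400 J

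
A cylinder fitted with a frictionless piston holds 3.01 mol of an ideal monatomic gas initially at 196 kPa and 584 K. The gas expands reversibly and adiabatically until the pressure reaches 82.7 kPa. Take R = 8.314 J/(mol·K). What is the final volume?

125 L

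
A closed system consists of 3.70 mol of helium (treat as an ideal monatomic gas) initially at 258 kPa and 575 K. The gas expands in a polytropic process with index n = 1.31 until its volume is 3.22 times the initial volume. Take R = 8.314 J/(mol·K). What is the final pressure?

55.8 kPa

V₁ = nRT₁/P₁ = 3.70×8.314×575/258 = 68.6 L.
Polytropic n=1.31: T₂ = T₁(V₁/V₂)^(n−1) = 575×(0.311)^0.31 = 400 K; P₂ = P₁(V₁/V₂)^n = 55.8 kPa.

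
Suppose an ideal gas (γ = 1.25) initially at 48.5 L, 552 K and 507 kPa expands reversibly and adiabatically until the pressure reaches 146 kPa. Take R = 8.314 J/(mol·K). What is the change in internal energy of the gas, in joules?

n = P₁V₁/(RT₁) = 507×48.5/(8.314×552) = 5.36 mol.
Adiabatic: T₂/T₁ = (P₂/P₁)^((γ−1)/γ) ⇒ T₂ = 552×(0.288)^0.200 = 430 K; V₂ = 131 L.
For an ideal gas ΔU = nCvΔT with Cv = R/(γ−1) = 33.3 J/(mol·K).
ΔU = 5.36×33.3×(430−552) = -21700 J.

-21700 J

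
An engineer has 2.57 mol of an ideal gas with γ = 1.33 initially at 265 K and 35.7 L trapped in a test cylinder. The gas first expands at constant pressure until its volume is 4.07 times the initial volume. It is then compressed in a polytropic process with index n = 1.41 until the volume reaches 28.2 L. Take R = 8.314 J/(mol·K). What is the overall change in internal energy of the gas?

120000 J

P₁ = nRT₁/V₁ = 2.57×8.314×265/35.7 = 159 kPa.
Step 1 — Isobaric: P stays 159 kPa; V/T = const ⇒ T₂ = 1080 K, V₂ = 145 L.
W = PΔV = 159×(145−35.7) kPa·L = 17400 J.
ΔU = nCvΔT = 2.57×25.2×(1080−265) = 52700 J.
Q = ΔU + W = nCpΔT = 70100 J.
State after step 1: P = 159 kPa, V = 145 L, T = 1080 K.
Step 2 — Polytropic n=1.41: T₂ = T₁(V₁/V₂)^(n−1) = 1080×(5.15)^0.41 = 2110 K; P₂ = P₁(V₁/V₂)^n = 1600 kPa.
W = (P₁V₁−P₂V₂)/(n−1) = (159×145−1600×28.2)/0.41 = -53900 J.
ΔU = nCvΔT = 2.57×25.2×(2110−1080) = 66900 J.
Q = ΔU + W = 13100 J.
Net over both steps: W = -36500 J, Q = 83100 J, ΔU = 120000 J.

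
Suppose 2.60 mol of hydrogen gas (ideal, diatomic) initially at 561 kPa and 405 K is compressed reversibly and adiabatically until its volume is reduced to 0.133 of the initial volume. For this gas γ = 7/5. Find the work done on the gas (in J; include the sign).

27200 J

V₁ = nRT₁/P₁ = 2.60×8.314×405/561 = 15.6 L.
Adiabatic: TV^(γ−1) = const ⇒ T₂ = 405×(7.52)^0.400 = 908 K; PV^γ = const ⇒ P₂ = 9450 kPa.
ΔU = nCvΔT = 2.60×20.8×(908−405) = 27200 J.
Q = 0 for an adiabatic process, so W = −ΔU = -27200 J.
Work done on the gas = −W_by = 27200 J.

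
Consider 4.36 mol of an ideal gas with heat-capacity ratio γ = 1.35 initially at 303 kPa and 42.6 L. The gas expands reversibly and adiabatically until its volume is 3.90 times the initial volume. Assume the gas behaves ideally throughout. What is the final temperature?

221 K

T₁ = P₁V₁/(nR) = 303×42.6/(4.36×8.314) = 356 K.
Adiabatic: TV^(γ−1) = const ⇒ T₂ = 356×(0.256)^0.350 = 221 K; PV^γ = const ⇒ P₂ = 48.3 kPa.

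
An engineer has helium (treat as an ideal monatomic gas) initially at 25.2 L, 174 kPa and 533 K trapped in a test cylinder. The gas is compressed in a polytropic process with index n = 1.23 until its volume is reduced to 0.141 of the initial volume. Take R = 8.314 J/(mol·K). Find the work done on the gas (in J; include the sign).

10900 J

n = P₁V₁/(RT₁) = 174×25.2/(8.314×533) = 0.989 mol.
Polytropic n=1.23: T₂ = T₁(V₁/V₂)^(n−1) = 533×(7.09)^0.23 = 836 K; P₂ = P₁(V₁/V₂)^n = 1940 kPa.
W = (P₁V₁−P₂V₂)/(n−1) = (174×25.2−1940×3.55)/0.23 = -10900 J.
Work done on the gas = −W_by = 10900 J.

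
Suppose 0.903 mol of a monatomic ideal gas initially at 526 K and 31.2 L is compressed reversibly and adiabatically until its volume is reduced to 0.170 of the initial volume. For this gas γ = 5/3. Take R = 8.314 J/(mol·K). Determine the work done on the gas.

13400 J

P₁ = nRT₁/V₁ = 0.903×8.314×526/31.2 = 127 kPa.
Adiabatic: TV^(γ−1) = const ⇒ T₂ = 526×(5.88)^0.667 = 1710 K; PV^γ = const ⇒ P₂ = 2430 kPa.
ΔU = nCvΔT = 0.903×12.5×(1710−526) = 13400 J.
Q = 0 for an adiabatic process, so W = −ΔU = -13400 J.
Work done on the gas = −W_by = 13400 J.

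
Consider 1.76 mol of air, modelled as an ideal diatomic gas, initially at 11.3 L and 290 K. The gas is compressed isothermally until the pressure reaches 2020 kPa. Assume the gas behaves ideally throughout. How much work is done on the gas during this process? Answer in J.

P₁ = nRT₁/V₁ = 1.76×8.314×290/11.3 = 376 kPa.
Isothermal: T stays 290 K; PV = const ⇒ V₂ = 2.10 L, P₂ = 2020 kPa.
W = nRT ln(V₂/V₁) = 1.76×8.314×290×ln(0.186) = -7140 J.
Work done on the gas = −W_by = 7140 J.

7140 J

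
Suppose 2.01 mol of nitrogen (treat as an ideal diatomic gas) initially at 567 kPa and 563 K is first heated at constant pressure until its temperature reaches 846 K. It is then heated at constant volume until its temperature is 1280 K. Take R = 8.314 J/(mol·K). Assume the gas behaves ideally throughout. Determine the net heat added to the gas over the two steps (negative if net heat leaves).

V₁ = nRT₁/P₁ = 2.01×8.314×563/567 = 16.6 L.
Step 1 — Isobaric: P stays 567 kPa; V/T = const ⇒ T₂ = 846 K, V₂ = 24.9 L.
W = PΔV = 567×(24.9−16.6) kPa·L = 4730 J.
ΔU = nCvΔT = 2.01×20.8×(846−563) = 11800 J.
Q = ΔU + W = nCpΔT = 16600 J.
State after step 1: P = 567 kPa, V = 24.9 L, T = 846 K.
Step 2 — Isochoric: V stays 24.9 L; P/T = const ⇒ T₂ = 1280 K, P₂ = 858 kPa.
W = 0 (no volume change).
ΔU = nCvΔT = 2.01×20.8×(1280−846) = 18100 J.
Q = ΔU = 18100 J.
Net over both steps: W = 4730 J, Q = 34700 J, ΔU = 30000 J.

34700 J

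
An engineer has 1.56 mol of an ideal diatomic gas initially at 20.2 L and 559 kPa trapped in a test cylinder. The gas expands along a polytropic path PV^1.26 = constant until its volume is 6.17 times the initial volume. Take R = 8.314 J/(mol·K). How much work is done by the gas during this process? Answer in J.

T₁ = P₁V₁/(nR) = 559×20.2/(1.56×8.314) = 871 K.
Polytropic n=1.26: T₂ = T₁(V₁/V₂)^(n−1) = 871×(0.162)^0.26 = 542 K; P₂ = P₁(V₁/V₂)^n = 56.4 kPa.
W = (P₁V₁−P₂V₂)/(n−1) = (559×20.2−56.4×125)/0.26 = 16400 J.

16400 J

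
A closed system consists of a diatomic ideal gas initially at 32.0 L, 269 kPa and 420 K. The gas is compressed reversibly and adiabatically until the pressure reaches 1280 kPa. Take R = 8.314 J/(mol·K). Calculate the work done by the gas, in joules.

-12100 J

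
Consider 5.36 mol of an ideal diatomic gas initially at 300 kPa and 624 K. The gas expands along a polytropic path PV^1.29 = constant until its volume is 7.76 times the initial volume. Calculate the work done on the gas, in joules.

-43000 J

V₁ = nRT₁/P₁ = 5.36×8.314×624/300 = 92.7 L.
Polytropic n=1.29: T₂ = T₁(V₁/V₂)^(n−1) = 624×(0.129)^0.29 = 344 K; P₂ = P₁(V₁/V₂)^n = 21.3 kPa.
W = (P₁V₁−P₂V₂)/(n−1) = (300×92.7−21.3×719)/0.29 = 43000 J.
Work done on the gas = −W_by = -43000 J.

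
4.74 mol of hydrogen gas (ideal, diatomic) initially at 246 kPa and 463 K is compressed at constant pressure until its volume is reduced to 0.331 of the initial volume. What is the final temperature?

153 K

V₁ = nRT₁/P₁ = 4.74×8.314×463/246 = 74.2 L.
Isobaric: P stays 246 kPa; V/T = const ⇒ T₂ = 153 K, V₂ = 24.6 L.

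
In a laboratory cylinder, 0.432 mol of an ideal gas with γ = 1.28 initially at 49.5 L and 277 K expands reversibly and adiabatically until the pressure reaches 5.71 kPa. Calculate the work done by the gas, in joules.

855 J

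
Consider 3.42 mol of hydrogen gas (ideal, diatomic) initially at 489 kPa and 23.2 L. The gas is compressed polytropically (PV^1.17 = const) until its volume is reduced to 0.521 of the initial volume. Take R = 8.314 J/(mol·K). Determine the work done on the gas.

7820 J

T₁ = P₁V₁/(nR) = 489×23.2/(3.42×8.314) = 399 K.
Polytropic n=1.17: T₂ = T₁(V₁/V₂)^(n−1) = 399×(1.92)^0.17 = 446 K; P₂ = P₁(V₁/V₂)^n = 1050 kPa.
W = (P₁V₁−P₂V₂)/(n−1) = (489×23.2−1050×12.1)/0.17 = -7820 J.
Work done on the gas = −W_by = 7820 J.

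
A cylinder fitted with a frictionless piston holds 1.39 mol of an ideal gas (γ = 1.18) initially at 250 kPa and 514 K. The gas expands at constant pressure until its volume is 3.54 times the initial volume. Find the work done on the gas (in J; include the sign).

-15100 J

V₁ = nRT₁/P₁ = 1.39×8.314×514/250 = 23.8 L.
Isobaric: P stays 250 kPa; V/T = const ⇒ T₂ = 1820 K, V₂ = 84.1 L.
W = PΔV = 250×(84.1−23.8) kPa·L = 15100 J.
Work done on the gas = −W_by = -15100 J.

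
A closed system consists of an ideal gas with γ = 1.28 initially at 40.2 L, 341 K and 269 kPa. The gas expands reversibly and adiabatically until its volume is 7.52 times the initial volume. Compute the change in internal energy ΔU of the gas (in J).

-16700 J

n = P₁V₁/(RT₁) = 269×40.2/(8.314×341) = 3.81 mol.
Adiabatic: TV^(γ−1) = const ⇒ T₂ = 341×(0.133)^0.280 = 194 K; PV^γ = const ⇒ P₂ = 20.3 kPa.
For an ideal gas ΔU = nCvΔT with Cv = R/(γ−1) = 29.7 J/(mol·K).
ΔU = 3.81×29.7×(194−341) = -16700 J.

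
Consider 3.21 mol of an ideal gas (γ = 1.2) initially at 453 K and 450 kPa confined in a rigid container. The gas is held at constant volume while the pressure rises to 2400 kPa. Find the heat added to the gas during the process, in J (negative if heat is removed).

262000 J

V₁ = nRT₁/P₁ = 3.21×8.314×453/450 = 26.9 L.
Isochoric: V stays 26.9 L; P/T = const ⇒ T₂ = 2420 K, P₂ = 2400 kPa.
W = 0 (no volume change).
ΔU = nCvΔT = 3.21×41.6×(2420−453) = 262000 J.
Q = ΔU = 262000 J.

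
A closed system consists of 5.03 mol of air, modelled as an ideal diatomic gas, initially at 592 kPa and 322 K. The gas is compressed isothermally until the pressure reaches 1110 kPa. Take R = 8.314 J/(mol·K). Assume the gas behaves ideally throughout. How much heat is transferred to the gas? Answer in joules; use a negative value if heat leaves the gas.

-8460 J

V₁ = nRT₁/P₁ = 5.03×8.314×322/592 = 22.7 L.
Isothermal: T stays 322 K; PV = const ⇒ V₂ = 12.1 L, P₂ = 1110 kPa.
ΔU = 0 (ideal gas, T constant).
W = nRT ln(V₂/V₁) = 5.03×8.314×322×ln(0.533) = -8460 J.
Q = ΔU + W = -8460 J.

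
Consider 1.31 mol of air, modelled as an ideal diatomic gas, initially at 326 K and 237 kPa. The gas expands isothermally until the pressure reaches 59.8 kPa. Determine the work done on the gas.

V₁ = nRT₁/P₁ = 1.31×8.314×326/237 = 15.0 L.
Isothermal: T stays 326 K; PV = const ⇒ V₂ = 59.4 L, P₂ = 59.8 kPa.
W = nRT ln(V₂/V₁) = 1.31×8.314×326×ln(3.96) = 4890 J.
Work done on the gas = −W_by = -4890 J.

-4890 J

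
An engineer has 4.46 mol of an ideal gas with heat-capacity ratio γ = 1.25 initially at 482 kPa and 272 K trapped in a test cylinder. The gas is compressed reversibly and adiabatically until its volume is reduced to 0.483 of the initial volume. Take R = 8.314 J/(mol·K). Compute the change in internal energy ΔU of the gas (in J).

8050 J

V₁ = nRT₁/P₁ = 4.46×8.314×272/482 = 20.9 L.
Adiabatic: TV^(γ−1) = const ⇒ T₂ = 272×(2.07)^0.250 = 326 K; PV^γ = const ⇒ P₂ = 1200 kPa.
For an ideal gas ΔU = nCvΔT with Cv = R/(γ−1) = 33.3 J/(mol·K).
ΔU = 4.46×33.3×(326−272) = 8050 J.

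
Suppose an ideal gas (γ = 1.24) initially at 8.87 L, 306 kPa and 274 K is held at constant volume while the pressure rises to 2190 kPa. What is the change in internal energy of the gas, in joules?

n = P₁V₁/(RT₁) = 306×8.87/(8.314×274) = 1.19 mol.
Isochoric: V stays 8.87 L; P/T = const ⇒ T₂ = 1960 K, P₂ = 2190 kPa.
For an ideal gas ΔU = nCvΔT with Cv = R/(γ−1) = 34.6 J/(mol·K).
ΔU = 1.19×34.6×(1960−274) = 69600 J.

69600 J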